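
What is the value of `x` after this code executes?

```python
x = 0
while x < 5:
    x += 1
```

Let's trace through this code step by step.

Initialize: x = 0
Entering loop: while x < 5:

After execution: x = 5
5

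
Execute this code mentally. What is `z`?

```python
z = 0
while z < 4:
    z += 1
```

Let's trace through this code step by step.

Initialize: z = 0
Entering loop: while z < 4:

After execution: z = 4
4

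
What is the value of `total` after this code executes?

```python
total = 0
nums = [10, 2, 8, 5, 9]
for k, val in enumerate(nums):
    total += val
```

Let's trace through this code step by step.

Initialize: total = 0
Initialize: nums = [10, 2, 8, 5, 9]
Entering loop: for k, val in enumerate(nums):

After execution: total = 34
34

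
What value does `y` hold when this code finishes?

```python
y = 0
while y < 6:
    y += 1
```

Let's trace through this code step by step.

Initialize: y = 0
Entering loop: while y < 6:

After execution: y = 6
6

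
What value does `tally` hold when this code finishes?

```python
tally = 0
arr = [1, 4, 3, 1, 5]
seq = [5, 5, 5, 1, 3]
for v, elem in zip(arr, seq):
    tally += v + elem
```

Let's trace through this code step by step.

Initialize: tally = 0
Initialize: arr = [1, 4, 3, 1, 5]
Initialize: seq = [5, 5, 5, 1, 3]
Entering loop: for v, elem in zip(arr, seq):

After execution: tally = 33
33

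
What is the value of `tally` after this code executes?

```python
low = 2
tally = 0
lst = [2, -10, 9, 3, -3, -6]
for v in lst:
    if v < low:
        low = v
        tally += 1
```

Let's trace through this code step by step.

Initialize: low = 2
Initialize: tally = 0
Initialize: lst = [2, -10, 9, 3, -3, -6]
Entering loop: for v in lst:

After execution: tally = 1
1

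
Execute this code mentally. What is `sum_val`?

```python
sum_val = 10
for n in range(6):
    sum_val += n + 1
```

Let's trace through this code step by step.

Initialize: sum_val = 10
Entering loop: for n in range(6):

After execution: sum_val = 31
31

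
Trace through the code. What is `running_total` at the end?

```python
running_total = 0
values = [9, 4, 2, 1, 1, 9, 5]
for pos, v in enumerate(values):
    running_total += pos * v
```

Let's trace through this code step by step.

Initialize: running_total = 0
Initialize: values = [9, 4, 2, 1, 1, 9, 5]
Entering loop: for pos, v in enumerate(values):

After execution: running_total = 90
90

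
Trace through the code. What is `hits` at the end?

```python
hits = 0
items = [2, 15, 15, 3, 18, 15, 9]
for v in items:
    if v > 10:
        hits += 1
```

Let's trace through this code step by step.

Initialize: hits = 0
Initialize: items = [2, 15, 15, 3, 18, 15, 9]
Entering loop: for v in items:

After execution: hits = 4
4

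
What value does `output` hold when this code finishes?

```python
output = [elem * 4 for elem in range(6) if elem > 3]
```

Let's trace through this code step by step.

Initialize: output = [elem * 4 for elem in range(6) if elem > 3]

After execution: output = [16, 20]
[16, 20]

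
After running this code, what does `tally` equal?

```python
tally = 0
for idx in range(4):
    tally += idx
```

Let's trace through this code step by step.

Initialize: tally = 0
Entering loop: for idx in range(4):

After execution: tally = 6
6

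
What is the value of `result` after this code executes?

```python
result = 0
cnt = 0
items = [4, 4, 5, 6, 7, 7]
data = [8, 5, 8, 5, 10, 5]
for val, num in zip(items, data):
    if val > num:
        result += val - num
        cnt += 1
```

Let's trace through this code step by step.

Initialize: result = 0
Initialize: cnt = 0
Initialize: items = [4, 4, 5, 6, 7, 7]
Initialize: data = [8, 5, 8, 5, 10, 5]
Entering loop: for val, num in zip(items, data):

After execution: result = 3
3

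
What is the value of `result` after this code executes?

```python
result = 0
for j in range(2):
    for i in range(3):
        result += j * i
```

Let's trace through this code step by step.

Initialize: result = 0
Entering loop: for j in range(2):

After execution: result = 3
3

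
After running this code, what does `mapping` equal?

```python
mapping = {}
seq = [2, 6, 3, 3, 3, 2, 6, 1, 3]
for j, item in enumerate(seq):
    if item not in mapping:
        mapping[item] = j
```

Let's trace through this code step by step.

Initialize: mapping = {}
Initialize: seq = [2, 6, 3, 3, 3, 2, 6, 1, 3]
Entering loop: for j, item in enumerate(seq):

After execution: mapping = {2: 0, 6: 1, 3: 2, 1: 7}
{2: 0, 6: 1, 3: 2, 1: 7}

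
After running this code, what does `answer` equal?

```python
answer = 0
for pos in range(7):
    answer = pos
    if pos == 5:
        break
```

Let's trace through this code step by step.

Initialize: answer = 0
Entering loop: for pos in range(7):

After execution: answer = 5
5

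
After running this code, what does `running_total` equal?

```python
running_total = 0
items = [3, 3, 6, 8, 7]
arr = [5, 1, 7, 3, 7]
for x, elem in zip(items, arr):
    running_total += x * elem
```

Let's trace through this code step by step.

Initialize: running_total = 0
Initialize: items = [3, 3, 6, 8, 7]
Initialize: arr = [5, 1, 7, 3, 7]
Entering loop: for x, elem in zip(items, arr):

After execution: running_total = 133
133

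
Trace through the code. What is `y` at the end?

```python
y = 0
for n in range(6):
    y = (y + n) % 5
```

Let's trace through this code step by step.

Initialize: y = 0
Entering loop: for n in range(6):

After execution: y = 0
0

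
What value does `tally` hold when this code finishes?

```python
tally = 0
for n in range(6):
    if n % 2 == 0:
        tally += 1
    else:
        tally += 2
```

Let's trace through this code step by step.

Initialize: tally = 0
Entering loop: for n in range(6):

After execution: tally = 9
9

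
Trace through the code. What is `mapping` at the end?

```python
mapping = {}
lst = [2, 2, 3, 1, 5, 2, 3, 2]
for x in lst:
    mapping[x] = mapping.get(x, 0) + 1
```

Let's trace through this code step by step.

Initialize: mapping = {}
Initialize: lst = [2, 2, 3, 1, 5, 2, 3, 2]
Entering loop: for x in lst:

After execution: mapping = {2: 4, 3: 2, 1: 1, 5: 1}
{2: 4, 3: 2, 1: 1, 5: 1}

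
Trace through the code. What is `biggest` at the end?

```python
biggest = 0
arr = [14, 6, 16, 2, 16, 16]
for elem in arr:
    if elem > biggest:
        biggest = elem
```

Let's trace through this code step by step.

Initialize: biggest = 0
Initialize: arr = [14, 6, 16, 2, 16, 16]
Entering loop: for elem in arr:

After execution: biggest = 16
16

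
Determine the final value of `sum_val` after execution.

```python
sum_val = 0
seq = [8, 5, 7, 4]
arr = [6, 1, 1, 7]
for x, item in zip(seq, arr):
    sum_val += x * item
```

Let's trace through this code step by step.

Initialize: sum_val = 0
Initialize: seq = [8, 5, 7, 4]
Initialize: arr = [6, 1, 1, 7]
Entering loop: for x, item in zip(seq, arr):

After execution: sum_val = 88
88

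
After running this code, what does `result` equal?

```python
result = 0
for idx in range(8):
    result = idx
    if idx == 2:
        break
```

Let's trace through this code step by step.

Initialize: result = 0
Entering loop: for idx in range(8):

After execution: result = 2
2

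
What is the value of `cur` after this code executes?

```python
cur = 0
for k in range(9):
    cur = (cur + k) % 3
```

Let's trace through this code step by step.

Initialize: cur = 0
Entering loop: for k in range(9):

After execution: cur = 0
0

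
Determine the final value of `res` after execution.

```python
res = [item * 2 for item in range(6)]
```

Let's trace through this code step by step.

Initialize: res = [item * 2 for item in range(6)]

After execution: res = [0, 2, 4, 6, 8, 10]
[0, 2, 4, 6, 8, 10]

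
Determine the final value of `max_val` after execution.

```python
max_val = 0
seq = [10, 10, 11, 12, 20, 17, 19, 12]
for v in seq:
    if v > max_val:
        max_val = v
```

Let's trace through this code step by step.

Initialize: max_val = 0
Initialize: seq = [10, 10, 11, 12, 20, 17, 19, 12]
Entering loop: for v in seq:

After execution: max_val = 20
20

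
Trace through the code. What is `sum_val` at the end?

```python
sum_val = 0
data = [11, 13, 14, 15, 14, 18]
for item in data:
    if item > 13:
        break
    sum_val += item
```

Let's trace through this code step by step.

Initialize: sum_val = 0
Initialize: data = [11, 13, 14, 15, 14, 18]
Entering loop: for item in data:

After execution: sum_val = 24
24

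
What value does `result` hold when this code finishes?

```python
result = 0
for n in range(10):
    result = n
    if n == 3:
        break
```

Let's trace through this code step by step.

Initialize: result = 0
Entering loop: for n in range(10):

After execution: result = 3
3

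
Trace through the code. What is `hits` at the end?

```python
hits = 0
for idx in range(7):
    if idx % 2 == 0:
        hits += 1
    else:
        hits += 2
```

Let's trace through this code step by step.

Initialize: hits = 0
Entering loop: for idx in range(7):

After execution: hits = 10
10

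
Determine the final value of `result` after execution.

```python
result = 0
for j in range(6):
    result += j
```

Let's trace through this code step by step.

Initialize: result = 0
Entering loop: for j in range(6):

After execution: result = 15
15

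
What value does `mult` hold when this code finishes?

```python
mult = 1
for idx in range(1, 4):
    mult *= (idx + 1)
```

Let's trace through this code step by step.

Initialize: mult = 1
Entering loop: for idx in range(1, 4):

After execution: mult = 24
24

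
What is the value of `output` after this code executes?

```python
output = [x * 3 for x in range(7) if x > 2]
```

Let's trace through this code step by step.

Initialize: output = [x * 3 for x in range(7) if x > 2]

After execution: output = [9, 12, 15, 18]
[9, 12, 15, 18]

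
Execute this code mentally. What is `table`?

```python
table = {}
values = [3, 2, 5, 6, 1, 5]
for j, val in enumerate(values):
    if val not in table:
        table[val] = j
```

Let's trace through this code step by step.

Initialize: table = {}
Initialize: values = [3, 2, 5, 6, 1, 5]
Entering loop: for j, val in enumerate(values):

After execution: table = {3: 0, 2: 1, 5: 2, 6: 3, 1: 4}
{3: 0, 2: 1, 5: 2, 6: 3, 1: 4}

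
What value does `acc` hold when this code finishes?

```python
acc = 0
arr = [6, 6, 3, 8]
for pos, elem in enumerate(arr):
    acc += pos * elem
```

Let's trace through this code step by step.

Initialize: acc = 0
Initialize: arr = [6, 6, 3, 8]
Entering loop: for pos, elem in enumerate(arr):

After execution: acc = 36
36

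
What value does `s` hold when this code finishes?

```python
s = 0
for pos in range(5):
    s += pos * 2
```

Let's trace through this code step by step.

Initialize: s = 0
Entering loop: for pos in range(5):

After execution: s = 20
20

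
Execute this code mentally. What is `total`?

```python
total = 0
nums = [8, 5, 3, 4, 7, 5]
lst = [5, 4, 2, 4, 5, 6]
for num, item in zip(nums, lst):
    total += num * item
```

Let's trace through this code step by step.

Initialize: total = 0
Initialize: nums = [8, 5, 3, 4, 7, 5]
Initialize: lst = [5, 4, 2, 4, 5, 6]
Entering loop: for num, item in zip(nums, lst):

After execution: total = 147
147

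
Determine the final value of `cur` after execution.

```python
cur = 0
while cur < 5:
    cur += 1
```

Let's trace through this code step by step.

Initialize: cur = 0
Entering loop: while cur < 5:

After execution: cur = 5
5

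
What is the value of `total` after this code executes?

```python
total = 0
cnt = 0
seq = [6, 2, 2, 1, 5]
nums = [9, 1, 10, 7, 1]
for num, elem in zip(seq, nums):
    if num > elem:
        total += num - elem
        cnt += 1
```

Let's trace through this code step by step.

Initialize: total = 0
Initialize: cnt = 0
Initialize: seq = [6, 2, 2, 1, 5]
Initialize: nums = [9, 1, 10, 7, 1]
Entering loop: for num, elem in zip(seq, nums):

After execution: total = 5
5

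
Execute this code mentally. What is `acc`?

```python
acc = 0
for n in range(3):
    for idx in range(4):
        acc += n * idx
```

Let's trace through this code step by step.

Initialize: acc = 0
Entering loop: for n in range(3):

After execution: acc = 18
18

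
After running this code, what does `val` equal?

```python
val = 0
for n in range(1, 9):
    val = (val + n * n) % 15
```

Let's trace through this code step by step.

Initialize: val = 0
Entering loop: for n in range(1, 9):

After execution: val = 9
9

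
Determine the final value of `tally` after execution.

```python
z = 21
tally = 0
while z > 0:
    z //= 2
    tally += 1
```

Let's trace through this code step by step.

Initialize: z = 21
Initialize: tally = 0
Entering loop: while z > 0:

After execution: tally = 5
5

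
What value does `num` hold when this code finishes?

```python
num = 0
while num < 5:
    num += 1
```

Let's trace through this code step by step.

Initialize: num = 0
Entering loop: while num < 5:

After execution: num = 5
5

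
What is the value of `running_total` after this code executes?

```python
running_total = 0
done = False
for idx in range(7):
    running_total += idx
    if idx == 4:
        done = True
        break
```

Let's trace through this code step by step.

Initialize: running_total = 0
Initialize: done = False
Entering loop: for idx in range(7):

After execution: running_total = 10
10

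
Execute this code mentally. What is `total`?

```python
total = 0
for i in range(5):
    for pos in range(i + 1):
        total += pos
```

Let's trace through this code step by step.

Initialize: total = 0
Entering loop: for i in range(5):

After execution: total = 20
20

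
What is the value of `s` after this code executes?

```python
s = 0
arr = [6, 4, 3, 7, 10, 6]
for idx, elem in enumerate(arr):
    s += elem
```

Let's trace through this code step by step.

Initialize: s = 0
Initialize: arr = [6, 4, 3, 7, 10, 6]
Entering loop: for idx, elem in enumerate(arr):

After execution: s = 36
36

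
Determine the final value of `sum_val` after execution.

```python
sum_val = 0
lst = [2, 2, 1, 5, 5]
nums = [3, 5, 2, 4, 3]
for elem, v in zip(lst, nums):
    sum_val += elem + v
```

Let's trace through this code step by step.

Initialize: sum_val = 0
Initialize: lst = [2, 2, 1, 5, 5]
Initialize: nums = [3, 5, 2, 4, 3]
Entering loop: for elem, v in zip(lst, nums):

After execution: sum_val = 32
32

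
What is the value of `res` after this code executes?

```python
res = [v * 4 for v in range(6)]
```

Let's trace through this code step by step.

Initialize: res = [v * 4 for v in range(6)]

After execution: res = [0, 4, 8, 12, 16, 20]
[0, 4, 8, 12, 16, 20]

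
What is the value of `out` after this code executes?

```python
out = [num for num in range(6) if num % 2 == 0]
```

Let's trace through this code step by step.

Initialize: out = [num for num in range(6) if num % 2 == 0]

After execution: out = [0, 2, 4]
[0, 2, 4]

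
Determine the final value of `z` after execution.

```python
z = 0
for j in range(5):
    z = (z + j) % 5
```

Let's trace through this code step by step.

Initialize: z = 0
Entering loop: for j in range(5):

After execution: z = 0
0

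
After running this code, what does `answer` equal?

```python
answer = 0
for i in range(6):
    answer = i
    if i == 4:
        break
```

Let's trace through this code step by step.

Initialize: answer = 0
Entering loop: for i in range(6):

After execution: answer = 4
4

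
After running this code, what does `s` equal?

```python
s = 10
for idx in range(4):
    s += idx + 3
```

Let's trace through this code step by step.

Initialize: s = 10
Entering loop: for idx in range(4):

After execution: s = 28
28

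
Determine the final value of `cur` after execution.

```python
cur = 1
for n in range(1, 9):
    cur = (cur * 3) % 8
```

Let's trace through this code step by step.

Initialize: cur = 1
Entering loop: for n in range(1, 9):

After execution: cur = 1
1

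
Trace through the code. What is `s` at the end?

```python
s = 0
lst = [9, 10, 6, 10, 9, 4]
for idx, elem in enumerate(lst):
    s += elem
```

Let's trace through this code step by step.

Initialize: s = 0
Initialize: lst = [9, 10, 6, 10, 9, 4]
Entering loop: for idx, elem in enumerate(lst):

After execution: s = 48
48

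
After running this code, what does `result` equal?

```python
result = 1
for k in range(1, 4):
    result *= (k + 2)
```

Let's trace through this code step by step.

Initialize: result = 1
Entering loop: for k in range(1, 4):

After execution: result = 60
60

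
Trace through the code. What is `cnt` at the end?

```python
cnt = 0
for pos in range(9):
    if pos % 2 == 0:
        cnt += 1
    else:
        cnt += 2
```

Let's trace through this code step by step.

Initialize: cnt = 0
Entering loop: for pos in range(9):

After execution: cnt = 13
13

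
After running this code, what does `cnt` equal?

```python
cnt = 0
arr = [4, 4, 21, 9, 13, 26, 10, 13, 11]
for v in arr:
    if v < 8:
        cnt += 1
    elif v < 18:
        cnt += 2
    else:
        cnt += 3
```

Let's trace through this code step by step.

Initialize: cnt = 0
Initialize: arr = [4, 4, 21, 9, 13, 26, 10, 13, 11]
Entering loop: for v in arr:

After execution: cnt = 18
18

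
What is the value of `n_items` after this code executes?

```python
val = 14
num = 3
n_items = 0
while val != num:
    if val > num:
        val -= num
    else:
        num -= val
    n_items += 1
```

Let's trace through this code step by step.

Initialize: val = 14
Initialize: num = 3
Initialize: n_items = 0
Entering loop: while val != num:

After execution: n_items = 6
6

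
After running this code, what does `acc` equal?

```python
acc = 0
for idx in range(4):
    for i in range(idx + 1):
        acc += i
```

Let's trace through this code step by step.

Initialize: acc = 0
Entering loop: for idx in range(4):

After execution: acc = 10
10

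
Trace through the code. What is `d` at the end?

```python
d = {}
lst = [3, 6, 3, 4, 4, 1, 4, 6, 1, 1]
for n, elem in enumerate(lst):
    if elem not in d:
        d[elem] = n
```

Let's trace through this code step by step.

Initialize: d = {}
Initialize: lst = [3, 6, 3, 4, 4, 1, 4, 6, 1, 1]
Entering loop: for n, elem in enumerate(lst):

After execution: d = {3: 0, 6: 1, 4: 3, 1: 5}
{3: 0, 6: 1, 4: 3, 1: 5}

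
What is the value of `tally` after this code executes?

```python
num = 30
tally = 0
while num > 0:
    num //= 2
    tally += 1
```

Let's trace through this code step by step.

Initialize: num = 30
Initialize: tally = 0
Entering loop: while num > 0:

After execution: tally = 5
5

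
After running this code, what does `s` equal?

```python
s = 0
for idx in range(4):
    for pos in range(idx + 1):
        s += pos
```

Let's trace through this code step by step.

Initialize: s = 0
Entering loop: for idx in range(4):

After execution: s = 10
10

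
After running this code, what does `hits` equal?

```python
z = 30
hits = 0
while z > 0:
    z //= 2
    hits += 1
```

Let's trace through this code step by step.

Initialize: z = 30
Initialize: hits = 0
Entering loop: while z > 0:

After execution: hits = 5
5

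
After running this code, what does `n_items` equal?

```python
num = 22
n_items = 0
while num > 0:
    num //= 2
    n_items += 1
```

Let's trace through this code step by step.

Initialize: num = 22
Initialize: n_items = 0
Entering loop: while num > 0:

After execution: n_items = 5
5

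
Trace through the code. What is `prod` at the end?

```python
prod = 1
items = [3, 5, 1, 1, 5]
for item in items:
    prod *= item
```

Let's trace through this code step by step.

Initialize: prod = 1
Initialize: items = [3, 5, 1, 1, 5]
Entering loop: for item in items:

After execution: prod = 75
75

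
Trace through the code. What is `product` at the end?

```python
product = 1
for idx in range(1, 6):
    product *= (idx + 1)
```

Let's trace through this code step by step.

Initialize: product = 1
Entering loop: for idx in range(1, 6):

After execution: product = 720
720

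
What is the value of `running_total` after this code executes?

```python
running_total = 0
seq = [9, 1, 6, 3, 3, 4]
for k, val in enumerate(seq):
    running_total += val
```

Let's trace through this code step by step.

Initialize: running_total = 0
Initialize: seq = [9, 1, 6, 3, 3, 4]
Entering loop: for k, val in enumerate(seq):

After execution: running_total = 26
26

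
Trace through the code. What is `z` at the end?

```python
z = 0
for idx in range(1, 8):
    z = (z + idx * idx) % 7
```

Let's trace through this code step by step.

Initialize: z = 0
Entering loop: for idx in range(1, 8):

After execution: z = 0
0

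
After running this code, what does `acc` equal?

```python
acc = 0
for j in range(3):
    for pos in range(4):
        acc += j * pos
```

Let's trace through this code step by step.

Initialize: acc = 0
Entering loop: for j in range(3):

After execution: acc = 18
18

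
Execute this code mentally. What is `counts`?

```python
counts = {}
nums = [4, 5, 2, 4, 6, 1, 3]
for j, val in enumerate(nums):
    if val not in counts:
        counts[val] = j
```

Let's trace through this code step by step.

Initialize: counts = {}
Initialize: nums = [4, 5, 2, 4, 6, 1, 3]
Entering loop: for j, val in enumerate(nums):

After execution: counts = {4: 0, 5: 1, 2: 2, 6: 4, 1: 5, 3: 6}
{4: 0, 5: 1, 2: 2, 6: 4, 1: 5, 3: 6}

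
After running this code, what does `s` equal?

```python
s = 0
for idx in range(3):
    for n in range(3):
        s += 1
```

Let's trace through this code step by step.

Initialize: s = 0
Entering loop: for idx in range(3):

After execution: s = 9
9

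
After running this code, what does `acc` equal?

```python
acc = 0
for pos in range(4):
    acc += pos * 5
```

Let's trace through this code step by step.

Initialize: acc = 0
Entering loop: for pos in range(4):

After execution: acc = 30
30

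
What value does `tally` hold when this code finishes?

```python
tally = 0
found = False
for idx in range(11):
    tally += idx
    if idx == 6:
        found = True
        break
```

Let's trace through this code step by step.

Initialize: tally = 0
Initialize: found = False
Entering loop: for idx in range(11):

After execution: tally = 21
21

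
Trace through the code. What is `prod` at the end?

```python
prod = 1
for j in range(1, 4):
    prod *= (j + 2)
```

Let's trace through this code step by step.

Initialize: prod = 1
Entering loop: for j in range(1, 4):

After execution: prod = 60
60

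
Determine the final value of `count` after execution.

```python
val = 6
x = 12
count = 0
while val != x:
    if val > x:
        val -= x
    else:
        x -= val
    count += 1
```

Let's trace through this code step by step.

Initialize: val = 6
Initialize: x = 12
Initialize: count = 0
Entering loop: while val != x:

After execution: count = 1
1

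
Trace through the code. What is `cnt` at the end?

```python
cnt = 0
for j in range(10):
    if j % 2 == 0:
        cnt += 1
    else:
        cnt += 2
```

Let's trace through this code step by step.

Initialize: cnt = 0
Entering loop: for j in range(10):

After execution: cnt = 15
15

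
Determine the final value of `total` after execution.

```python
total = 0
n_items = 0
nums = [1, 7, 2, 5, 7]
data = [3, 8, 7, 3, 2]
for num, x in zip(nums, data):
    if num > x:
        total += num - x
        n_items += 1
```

Let's trace through this code step by step.

Initialize: total = 0
Initialize: n_items = 0
Initialize: nums = [1, 7, 2, 5, 7]
Initialize: data = [3, 8, 7, 3, 2]
Entering loop: for num, x in zip(nums, data):

After execution: total = 7
7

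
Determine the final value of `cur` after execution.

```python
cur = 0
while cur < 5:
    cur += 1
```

Let's trace through this code step by step.

Initialize: cur = 0
Entering loop: while cur < 5:

After execution: cur = 5
5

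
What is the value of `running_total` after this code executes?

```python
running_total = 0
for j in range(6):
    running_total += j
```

Let's trace through this code step by step.

Initialize: running_total = 0
Entering loop: for j in range(6):

After execution: running_total = 15
15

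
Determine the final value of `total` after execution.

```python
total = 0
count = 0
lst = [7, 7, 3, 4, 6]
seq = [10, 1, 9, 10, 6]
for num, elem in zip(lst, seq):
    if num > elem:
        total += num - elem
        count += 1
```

Let's trace through this code step by step.

Initialize: total = 0
Initialize: count = 0
Initialize: lst = [7, 7, 3, 4, 6]
Initialize: seq = [10, 1, 9, 10, 6]
Entering loop: for num, elem in zip(lst, seq):

After execution: total = 6
6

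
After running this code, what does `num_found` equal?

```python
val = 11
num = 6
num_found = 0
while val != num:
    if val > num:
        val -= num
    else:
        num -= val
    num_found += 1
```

Let's trace through this code step by step.

Initialize: val = 11
Initialize: num = 6
Initialize: num_found = 0
Entering loop: while val != num:

After execution: num_found = 6
6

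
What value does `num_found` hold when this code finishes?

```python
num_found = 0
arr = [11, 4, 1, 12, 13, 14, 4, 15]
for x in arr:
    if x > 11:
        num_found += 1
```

Let's trace through this code step by step.

Initialize: num_found = 0
Initialize: arr = [11, 4, 1, 12, 13, 14, 4, 15]
Entering loop: for x in arr:

After execution: num_found = 4
4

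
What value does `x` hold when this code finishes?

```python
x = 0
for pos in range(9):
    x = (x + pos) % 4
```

Let's trace through this code step by step.

Initialize: x = 0
Entering loop: for pos in range(9):

After execution: x = 0
0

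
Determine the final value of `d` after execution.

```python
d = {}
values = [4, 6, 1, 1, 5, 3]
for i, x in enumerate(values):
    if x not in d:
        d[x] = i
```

Let's trace through this code step by step.

Initialize: d = {}
Initialize: values = [4, 6, 1, 1, 5, 3]
Entering loop: for i, x in enumerate(values):

After execution: d = {4: 0, 6: 1, 1: 2, 5: 4, 3: 5}
{4: 0, 6: 1, 1: 2, 5: 4, 3: 5}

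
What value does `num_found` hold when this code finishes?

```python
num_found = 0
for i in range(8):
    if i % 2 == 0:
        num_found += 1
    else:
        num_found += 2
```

Let's trace through this code step by step.

Initialize: num_found = 0
Entering loop: for i in range(8):

After execution: num_found = 12
12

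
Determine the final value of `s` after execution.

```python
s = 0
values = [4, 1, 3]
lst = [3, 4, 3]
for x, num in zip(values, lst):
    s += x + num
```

Let's trace through this code step by step.

Initialize: s = 0
Initialize: values = [4, 1, 3]
Initialize: lst = [3, 4, 3]
Entering loop: for x, num in zip(values, lst):

After execution: s = 18
18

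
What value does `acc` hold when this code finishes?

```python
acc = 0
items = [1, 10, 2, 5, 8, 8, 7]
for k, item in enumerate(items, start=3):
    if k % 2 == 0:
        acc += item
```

Let's trace through this code step by step.

Initialize: acc = 0
Initialize: items = [1, 10, 2, 5, 8, 8, 7]
Entering loop: for k, item in enumerate(items, start=3):

After execution: acc = 23
23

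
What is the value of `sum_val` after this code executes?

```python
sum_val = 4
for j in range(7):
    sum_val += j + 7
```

Let's trace through this code step by step.

Initialize: sum_val = 4
Entering loop: for j in range(7):

After execution: sum_val = 74
74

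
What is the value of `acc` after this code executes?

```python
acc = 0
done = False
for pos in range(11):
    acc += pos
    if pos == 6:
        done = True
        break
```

Let's trace through this code step by step.

Initialize: acc = 0
Initialize: done = False
Entering loop: for pos in range(11):

After execution: acc = 21
21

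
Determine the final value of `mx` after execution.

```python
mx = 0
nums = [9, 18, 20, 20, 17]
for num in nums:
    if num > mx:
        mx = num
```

Let's trace through this code step by step.

Initialize: mx = 0
Initialize: nums = [9, 18, 20, 20, 17]
Entering loop: for num in nums:

After execution: mx = 20
20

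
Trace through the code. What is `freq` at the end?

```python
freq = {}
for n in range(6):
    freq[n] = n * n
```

Let's trace through this code step by step.

Initialize: freq = {}
Entering loop: for n in range(6):

After execution: freq = {0: 0, 1: 1, 2: 4, 3: 9, 4: 16, 5: 25}
{0: 0, 1: 1, 2: 4, 3: 9, 4: 16, 5: 25}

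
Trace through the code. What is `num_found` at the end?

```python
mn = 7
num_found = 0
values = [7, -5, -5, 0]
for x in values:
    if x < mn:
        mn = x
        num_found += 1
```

Let's trace through this code step by step.

Initialize: mn = 7
Initialize: num_found = 0
Initialize: values = [7, -5, -5, 0]
Entering loop: for x in values:

After execution: num_found = 1
1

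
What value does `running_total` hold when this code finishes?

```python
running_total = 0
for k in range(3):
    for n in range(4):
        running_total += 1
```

Let's trace through this code step by step.

Initialize: running_total = 0
Entering loop: for k in range(3):

After execution: running_total = 12
12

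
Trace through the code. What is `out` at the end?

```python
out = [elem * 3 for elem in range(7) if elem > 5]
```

Let's trace through this code step by step.

Initialize: out = [elem * 3 for elem in range(7) if elem > 5]

After execution: out = [18]
[18]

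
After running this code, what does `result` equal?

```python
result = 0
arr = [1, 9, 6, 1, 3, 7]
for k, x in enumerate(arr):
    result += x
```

Let's trace through this code step by step.

Initialize: result = 0
Initialize: arr = [1, 9, 6, 1, 3, 7]
Entering loop: for k, x in enumerate(arr):

After execution: result = 27
27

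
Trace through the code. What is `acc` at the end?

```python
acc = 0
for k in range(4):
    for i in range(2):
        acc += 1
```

Let's trace through this code step by step.

Initialize: acc = 0
Entering loop: for k in range(4):

After execution: acc = 8
8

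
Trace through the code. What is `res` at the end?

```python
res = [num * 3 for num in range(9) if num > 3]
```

Let's trace through this code step by step.

Initialize: res = [num * 3 for num in range(9) if num > 3]

After execution: res = [12, 15, 18, 21, 24]
[12, 15, 18, 21, 24]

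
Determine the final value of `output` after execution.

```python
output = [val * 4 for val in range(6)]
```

Let's trace through this code step by step.

Initialize: output = [val * 4 for val in range(6)]

After execution: output = [0, 4, 8, 12, 16, 20]
[0, 4, 8, 12, 16, 20]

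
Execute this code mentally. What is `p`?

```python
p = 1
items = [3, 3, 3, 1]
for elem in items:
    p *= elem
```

Let's trace through this code step by step.

Initialize: p = 1
Initialize: items = [3, 3, 3, 1]
Entering loop: for elem in items:

After execution: p = 27
27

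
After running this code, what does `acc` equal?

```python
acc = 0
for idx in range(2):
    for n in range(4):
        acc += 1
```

Let's trace through this code step by step.

Initialize: acc = 0
Entering loop: for idx in range(2):

After execution: acc = 8
8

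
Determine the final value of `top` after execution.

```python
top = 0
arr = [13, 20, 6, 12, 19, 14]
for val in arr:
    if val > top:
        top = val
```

Let's trace through this code step by step.

Initialize: top = 0
Initialize: arr = [13, 20, 6, 12, 19, 14]
Entering loop: for val in arr:

After execution: top = 20
20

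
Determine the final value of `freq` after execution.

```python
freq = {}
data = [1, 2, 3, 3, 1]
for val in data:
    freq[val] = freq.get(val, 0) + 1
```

Let's trace through this code step by step.

Initialize: freq = {}
Initialize: data = [1, 2, 3, 3, 1]
Entering loop: for val in data:

After execution: freq = {1: 2, 2: 1, 3: 2}
{1: 2, 2: 1, 3: 2}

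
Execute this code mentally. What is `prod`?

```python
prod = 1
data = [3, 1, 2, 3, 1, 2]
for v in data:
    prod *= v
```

Let's trace through this code step by step.

Initialize: prod = 1
Initialize: data = [3, 1, 2, 3, 1, 2]
Entering loop: for v in data:

After execution: prod = 36
36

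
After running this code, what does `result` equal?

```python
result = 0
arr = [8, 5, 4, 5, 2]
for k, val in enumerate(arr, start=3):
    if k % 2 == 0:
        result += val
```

Let's trace through this code step by step.

Initialize: result = 0
Initialize: arr = [8, 5, 4, 5, 2]
Entering loop: for k, val in enumerate(arr, start=3):

After execution: result = 10
10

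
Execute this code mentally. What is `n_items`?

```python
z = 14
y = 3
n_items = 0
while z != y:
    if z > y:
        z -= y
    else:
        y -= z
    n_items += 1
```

Let's trace through this code step by step.

Initialize: z = 14
Initialize: y = 3
Initialize: n_items = 0
Entering loop: while z != y:

After execution: n_items = 6
6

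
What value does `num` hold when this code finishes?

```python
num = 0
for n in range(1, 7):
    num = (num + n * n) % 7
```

Let's trace through this code step by step.

Initialize: num = 0
Entering loop: for n in range(1, 7):

After execution: num = 0
0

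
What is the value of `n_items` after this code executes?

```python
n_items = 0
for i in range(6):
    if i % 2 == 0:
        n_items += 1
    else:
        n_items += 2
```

Let's trace through this code step by step.

Initialize: n_items = 0
Entering loop: for i in range(6):

After execution: n_items = 9
9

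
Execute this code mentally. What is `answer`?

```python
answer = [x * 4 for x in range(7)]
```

Let's trace through this code step by step.

Initialize: answer = [x * 4 for x in range(7)]

After execution: answer = [0, 4, 8, 12, 16, 20, 24]
[0, 4, 8, 12, 16, 20, 24]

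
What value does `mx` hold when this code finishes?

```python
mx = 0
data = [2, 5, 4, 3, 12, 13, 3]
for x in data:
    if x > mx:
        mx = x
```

Let's trace through this code step by step.

Initialize: mx = 0
Initialize: data = [2, 5, 4, 3, 12, 13, 3]
Entering loop: for x in data:

After execution: mx = 13
13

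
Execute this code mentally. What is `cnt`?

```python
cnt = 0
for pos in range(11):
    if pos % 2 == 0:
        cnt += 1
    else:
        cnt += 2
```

Let's trace through this code step by step.

Initialize: cnt = 0
Entering loop: for pos in range(11):

After execution: cnt = 16
16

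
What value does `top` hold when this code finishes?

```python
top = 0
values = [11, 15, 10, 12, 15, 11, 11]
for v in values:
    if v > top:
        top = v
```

Let's trace through this code step by step.

Initialize: top = 0
Initialize: values = [11, 15, 10, 12, 15, 11, 11]
Entering loop: for v in values:

After execution: top = 15
15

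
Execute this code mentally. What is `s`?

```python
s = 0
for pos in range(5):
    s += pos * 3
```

Let's trace through this code step by step.

Initialize: s = 0
Entering loop: for pos in range(5):

After execution: s = 30
30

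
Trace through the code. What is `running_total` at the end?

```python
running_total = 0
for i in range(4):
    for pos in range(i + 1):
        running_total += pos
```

Let's trace through this code step by step.

Initialize: running_total = 0
Entering loop: for i in range(4):

After execution: running_total = 10
10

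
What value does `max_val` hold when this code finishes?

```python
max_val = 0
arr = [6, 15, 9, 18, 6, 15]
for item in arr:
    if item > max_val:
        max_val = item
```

Let's trace through this code step by step.

Initialize: max_val = 0
Initialize: arr = [6, 15, 9, 18, 6, 15]
Entering loop: for item in arr:

After execution: max_val = 18
18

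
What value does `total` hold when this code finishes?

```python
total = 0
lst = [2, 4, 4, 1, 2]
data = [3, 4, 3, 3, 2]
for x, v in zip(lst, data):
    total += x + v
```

Let's trace through this code step by step.

Initialize: total = 0
Initialize: lst = [2, 4, 4, 1, 2]
Initialize: data = [3, 4, 3, 3, 2]
Entering loop: for x, v in zip(lst, data):

After execution: total = 28
28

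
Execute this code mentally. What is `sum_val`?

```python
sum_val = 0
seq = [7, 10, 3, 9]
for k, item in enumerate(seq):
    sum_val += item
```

Let's trace through this code step by step.

Initialize: sum_val = 0
Initialize: seq = [7, 10, 3, 9]
Entering loop: for k, item in enumerate(seq):

After execution: sum_val = 29
29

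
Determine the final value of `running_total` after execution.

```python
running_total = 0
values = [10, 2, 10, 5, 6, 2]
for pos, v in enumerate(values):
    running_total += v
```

Let's trace through this code step by step.

Initialize: running_total = 0
Initialize: values = [10, 2, 10, 5, 6, 2]
Entering loop: for pos, v in enumerate(values):

After execution: running_total = 35
35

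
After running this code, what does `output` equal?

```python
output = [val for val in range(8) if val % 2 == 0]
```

Let's trace through this code step by step.

Initialize: output = [val for val in range(8) if val % 2 == 0]

After execution: output = [0, 2, 4, 6]
[0, 2, 4, 6]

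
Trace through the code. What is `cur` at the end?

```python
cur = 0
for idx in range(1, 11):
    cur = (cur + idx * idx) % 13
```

Let's trace through this code step by step.

Initialize: cur = 0
Entering loop: for idx in range(1, 11):

After execution: cur = 8
8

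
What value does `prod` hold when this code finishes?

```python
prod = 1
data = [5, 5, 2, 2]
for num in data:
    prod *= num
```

Let's trace through this code step by step.

Initialize: prod = 1
Initialize: data = [5, 5, 2, 2]
Entering loop: for num in data:

After execution: prod = 100
100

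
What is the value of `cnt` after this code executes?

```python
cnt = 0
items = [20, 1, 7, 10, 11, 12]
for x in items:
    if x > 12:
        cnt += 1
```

Let's trace through this code step by step.

Initialize: cnt = 0
Initialize: items = [20, 1, 7, 10, 11, 12]
Entering loop: for x in items:

After execution: cnt = 1
1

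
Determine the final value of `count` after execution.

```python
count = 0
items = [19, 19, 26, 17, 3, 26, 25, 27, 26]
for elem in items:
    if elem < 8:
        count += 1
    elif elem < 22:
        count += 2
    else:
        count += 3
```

Let's trace through this code step by step.

Initialize: count = 0
Initialize: items = [19, 19, 26, 17, 3, 26, 25, 27, 26]
Entering loop: for elem in items:

After execution: count = 22
22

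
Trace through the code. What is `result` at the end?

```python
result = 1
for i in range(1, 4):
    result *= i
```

Let's trace through this code step by step.

Initialize: result = 1
Entering loop: for i in range(1, 4):

After execution: result = 6
6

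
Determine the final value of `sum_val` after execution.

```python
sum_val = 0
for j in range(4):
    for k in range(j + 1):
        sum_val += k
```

Let's trace through this code step by step.

Initialize: sum_val = 0
Entering loop: for j in range(4):

After execution: sum_val = 10
10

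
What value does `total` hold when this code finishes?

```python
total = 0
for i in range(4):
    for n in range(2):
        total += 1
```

Let's trace through this code step by step.

Initialize: total = 0
Entering loop: for i in range(4):

After execution: total = 8
8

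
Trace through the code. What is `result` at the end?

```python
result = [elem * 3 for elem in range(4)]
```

Let's trace through this code step by step.

Initialize: result = [elem * 3 for elem in range(4)]

After execution: result = [0, 3, 6, 9]
[0, 3, 6, 9]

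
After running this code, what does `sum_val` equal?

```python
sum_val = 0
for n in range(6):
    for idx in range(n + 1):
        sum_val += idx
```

Let's trace through this code step by step.

Initialize: sum_val = 0
Entering loop: for n in range(6):

After execution: sum_val = 35
35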